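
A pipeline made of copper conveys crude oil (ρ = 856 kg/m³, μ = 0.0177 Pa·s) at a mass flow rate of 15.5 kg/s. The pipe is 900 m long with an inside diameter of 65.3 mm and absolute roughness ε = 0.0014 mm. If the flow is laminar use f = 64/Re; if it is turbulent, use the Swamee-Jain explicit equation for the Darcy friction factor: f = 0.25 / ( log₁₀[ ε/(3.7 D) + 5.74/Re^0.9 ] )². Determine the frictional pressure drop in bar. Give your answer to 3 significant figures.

ΔP ≈ 46.4 bar

A = πD²/4 = π(0.0653)²/4 = 0.003349 m²; mean velocity V = ṁ/(ρA) = 15.5/(856 · 0.003349) = 5.407 m/s.
Reynolds number Re = ρVD/μ = 856 · 5.407 · 0.0653 / 0.0177 = 1.707e+04.
Re > 4000 → turbulent. Relative roughness ε/D = 1.4e-06/0.0653 = 2.14e-05. Swamee-Jain: f = 0.25/(log₁₀[2.14e-05/3.7 + 5.74/1.707e+04^0.9])² = 0.25/(log₁₀[5.79e-06 + 0.000891])² = 0.25/(-3.047)² = 0.02692.
Darcy-Weisbach: ΔP = f(L/D)(ρV²/2) = 0.02692·(900/0.0653)·(856·5.407²/2) = 0.02692·1.378e+04·1.251e+04 = 4.642e+06 Pa.
ΔP = 4.642e+06 Pa = 46.4 bar.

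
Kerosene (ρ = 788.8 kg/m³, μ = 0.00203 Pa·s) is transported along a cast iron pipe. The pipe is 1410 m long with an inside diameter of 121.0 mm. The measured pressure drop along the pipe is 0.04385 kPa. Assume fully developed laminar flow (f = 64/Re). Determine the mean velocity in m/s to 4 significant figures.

For laminar flow, f = 64/Re with Re = ρVD/μ, so Darcy-Weisbach reduces to ΔP = 32μLV/D². Solving for V: V = ΔP·D²/(32μL) = 43.85·(0.121)²/(32·0.00203·1410) = 0.007009 m/s.
Check: Re = ρVD/μ = 788.8·0.007009·0.121/0.00203 = 329.6 < 2300, so the laminar assumption holds.

V ≈ 0.007009 m/s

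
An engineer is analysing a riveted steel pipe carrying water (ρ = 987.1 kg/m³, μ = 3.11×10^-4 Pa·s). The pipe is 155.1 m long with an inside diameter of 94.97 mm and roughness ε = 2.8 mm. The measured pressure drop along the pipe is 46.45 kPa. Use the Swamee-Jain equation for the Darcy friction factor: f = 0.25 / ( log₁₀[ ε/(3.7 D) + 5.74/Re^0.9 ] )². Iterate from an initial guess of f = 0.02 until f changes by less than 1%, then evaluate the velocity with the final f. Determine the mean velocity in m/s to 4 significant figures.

V ≈ 1.006 m/s

Rearranging Darcy-Weisbach: V = √(2·ΔP·D/(f·L·ρ)). With ε/D = 0.0028/0.09497 = 0.0295, iterate starting from f = 0.02:
  f = 0.02 → V = √(2·4.645e+04·0.09497/(0.02·155.1·987.1)) = 1.697 m/s; Re = ρVD/μ = 5.117e+05; f → 0.05689
  f = 0.05689 → V = 1.006 m/s; Re = 3.034e+05; f → 0.05696
Converged (Δf/f < 1%). With the final f = 0.05696: V = √(2·4.645e+04·0.09497/(0.05696·155.1·987.1)) = 1.006 m/s.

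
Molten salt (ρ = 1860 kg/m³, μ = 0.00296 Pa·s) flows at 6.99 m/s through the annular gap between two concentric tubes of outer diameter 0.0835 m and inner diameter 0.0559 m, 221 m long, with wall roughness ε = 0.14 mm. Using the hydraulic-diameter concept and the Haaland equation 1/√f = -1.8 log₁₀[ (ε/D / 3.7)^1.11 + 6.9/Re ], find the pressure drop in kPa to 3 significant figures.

ΔP ≈ 11400 kPa

Hydraulic diameter D_h = 4A/P = D_o - D_i = 0.0835 - 0.0559 = 0.0276 m.
Re = ρVD_h/μ = 1860·6.99·0.0276/0.00296 = 1.212e+05.
ε/D_h = 0.00014/0.0276 = 0.00507; Haaland gives 1/√f = -1.8 log₁₀[0.000664+5.69e-05] = 5.656, so f = 0.03126.
ΔP = f(L/D_h)(ρV²/2) = 0.03126·221/0.0276·4.544e+04 = 1.137e+07 Pa.
ΔP = 11400 kPa.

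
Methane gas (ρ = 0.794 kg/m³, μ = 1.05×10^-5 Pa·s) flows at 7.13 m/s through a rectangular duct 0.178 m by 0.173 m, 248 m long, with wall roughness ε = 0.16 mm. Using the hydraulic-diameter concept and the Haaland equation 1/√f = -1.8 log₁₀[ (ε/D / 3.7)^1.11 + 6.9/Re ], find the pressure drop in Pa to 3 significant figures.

ΔP ≈ 621 Pa

Hydraulic diameter D_h = 4A/P = 4·(0.178·0.173)/(2·(0.178+0.173)) = 0.1232/0.702 = 0.1755 m.
Re = ρVD_h/μ = 0.794·7.13·0.1755/1.05e-05 = 9.46e+04.
ε/D_h = 0.00016/0.1755 = 0.000912; Haaland gives 1/√f = -1.8 log₁₀[9.88e-05+7.29e-05] = 6.777, so f = 0.02177.
ΔP = f(L/D_h)(ρV²/2) = 0.02177·248/0.1755·20.18 = 621.1 Pa.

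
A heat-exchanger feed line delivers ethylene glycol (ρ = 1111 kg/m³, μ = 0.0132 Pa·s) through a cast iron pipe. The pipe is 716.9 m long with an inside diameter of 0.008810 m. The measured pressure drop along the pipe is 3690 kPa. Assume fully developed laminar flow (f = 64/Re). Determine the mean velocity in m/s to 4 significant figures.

For laminar flow, f = 64/Re with Re = ρVD/μ, so Darcy-Weisbach reduces to ΔP = 32μLV/D². Solving for V: V = ΔP·D²/(32μL) = 3.69e+06·(0.00881)²/(32·0.0132·716.9) = 0.9458 m/s.
Check: Re = ρVD/μ = 1111·0.9458·0.00881/0.0132 = 701.3 < 2300, so the laminar assumption holds.

V ≈ 0.9458 m/s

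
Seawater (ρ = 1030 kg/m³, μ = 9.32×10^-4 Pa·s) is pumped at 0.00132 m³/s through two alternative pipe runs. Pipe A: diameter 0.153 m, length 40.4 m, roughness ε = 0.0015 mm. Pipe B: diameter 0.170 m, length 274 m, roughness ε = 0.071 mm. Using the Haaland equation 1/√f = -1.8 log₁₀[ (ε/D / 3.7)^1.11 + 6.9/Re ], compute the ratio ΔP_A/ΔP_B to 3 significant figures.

Pipe A: V = Q/A = 0.00132/0.01839 = 0.0718 m/s; Re = 1.214e+04; ε/D = 9.8e-06; Haaland → f = 0.02931; ΔP_A = f(L/D)(ρV²/2) = 20.55 Pa.
Pipe B: V = Q/A = 0.00132/0.0227 = 0.05815 m/s; Re = 1.093e+04; ε/D = 0.000418; Haaland → f = 0.03068; ΔP_B = f(L/D)(ρV²/2) = 86.12 Pa.
ΔP_A/ΔP_B = 20.55/86.12 = 0.239.

ΔP_A/ΔP_B ≈ 0.239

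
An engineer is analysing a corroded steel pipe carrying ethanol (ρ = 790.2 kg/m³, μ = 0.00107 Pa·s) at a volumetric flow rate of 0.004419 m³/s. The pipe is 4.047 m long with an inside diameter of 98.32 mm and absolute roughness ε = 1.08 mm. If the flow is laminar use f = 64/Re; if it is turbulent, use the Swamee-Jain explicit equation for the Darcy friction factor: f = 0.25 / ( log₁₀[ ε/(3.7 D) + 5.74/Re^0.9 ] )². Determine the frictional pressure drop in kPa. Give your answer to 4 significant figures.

ΔP ≈ 0.2252 kPa

Cross-sectional area A = πD²/4 = π(0.09832)²/4 = 0.007592 m²; mean velocity V = Q/A = 0.004419/0.007592 = 0.582 m/s.
Reynolds number Re = ρVD/μ = 790.2 · 0.582 · 0.09832 / 0.00107 = 4.226e+04.
Re > 4000 → turbulent. Relative roughness ε/D = 0.00108/0.09832 = 0.011. Swamee-Jain: f = 0.25/(log₁₀[0.011/3.7 + 5.74/4.226e+04^0.9])² = 0.25/(log₁₀[0.00297 + 0.000394])² = 0.25/(-2.473)² = 0.04087.
Darcy-Weisbach: ΔP = f(L/D)(ρV²/2) = 0.04087·(4.047/0.09832)·(790.2·0.582²/2) = 0.04087·41.16·133.8 = 225.2 Pa.
ΔP = 225.2 Pa = 0.2252 kPa.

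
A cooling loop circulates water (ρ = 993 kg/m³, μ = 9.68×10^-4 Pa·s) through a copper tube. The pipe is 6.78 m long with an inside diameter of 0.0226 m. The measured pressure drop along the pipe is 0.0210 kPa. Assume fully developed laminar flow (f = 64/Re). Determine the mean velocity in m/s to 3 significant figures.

V ≈ 0.0511 m/s

For laminar flow, f = 64/Re with Re = ρVD/μ, so Darcy-Weisbach reduces to ΔP = 32μLV/D². Solving for V: V = ΔP·D²/(32μL) = 21·(0.0226)²/(32·0.000968·6.78) = 0.05107 m/s.
Check: Re = ρVD/μ = 993·0.05107·0.0226/0.000968 = 1184 < 2300, so the laminar assumption holds.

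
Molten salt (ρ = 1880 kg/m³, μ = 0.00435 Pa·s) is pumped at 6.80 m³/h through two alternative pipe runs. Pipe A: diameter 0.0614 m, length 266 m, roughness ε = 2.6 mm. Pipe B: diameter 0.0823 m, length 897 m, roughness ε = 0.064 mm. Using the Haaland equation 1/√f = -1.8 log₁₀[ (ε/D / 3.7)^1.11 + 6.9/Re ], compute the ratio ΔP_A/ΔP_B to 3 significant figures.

Pipe A: V = Q/A = 0.001889/0.002961 = 0.6379 m/s; Re = 1.693e+04; ε/D = 0.0423; Haaland → f = 0.06801; ΔP_A = f(L/D)(ρV²/2) = 1.127e+05 Pa.
Pipe B: V = Q/A = 0.001889/0.00532 = 0.3551 m/s; Re = 1.263e+04; ε/D = 0.000778; Haaland → f = 0.03012; ΔP_B = f(L/D)(ρV²/2) = 3.89e+04 Pa.
ΔP_A/ΔP_B = 1.127e+05/3.89e+04 = 2.90.

ΔP_A/ΔP_B ≈ 2.90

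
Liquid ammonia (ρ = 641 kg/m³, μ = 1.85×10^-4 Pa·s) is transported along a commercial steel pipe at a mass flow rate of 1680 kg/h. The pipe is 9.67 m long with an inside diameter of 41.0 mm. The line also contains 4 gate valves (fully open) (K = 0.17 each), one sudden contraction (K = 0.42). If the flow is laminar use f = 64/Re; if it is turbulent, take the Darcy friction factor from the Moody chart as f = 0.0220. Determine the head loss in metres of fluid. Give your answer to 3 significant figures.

ṁ = 1680 kg/h = 1680/3600 = 0.4667 kg/s.
A = πD²/4 = π(0.041)²/4 = 0.00132 m²; mean velocity V = ṁ/(ρA) = 0.4667/(641 · 0.00132) = 0.5514 m/s.
Reynolds number Re = ρVD/μ = 641 · 0.5514 · 0.041 / 0.000185 = 7.834e+04.
Re > 4000 → turbulent; use the Moody-chart value f = 0.0220.
Total minor-loss coefficient ΣK = 4·0.17 + 1·0.42 = 1.1.
ΔP = [f·L/D + ΣK]·(ρV²/2) = [0.022·9.67/0.041 + 1.1]·(641·0.5514²/2) = [5.189 + 1.1]·97.46 = 612.9 Pa.
Head loss h_f = ΔP/(ρg) = 612.9/(641·9.81) = 0.0975 m.

h_f ≈ 0.0975 m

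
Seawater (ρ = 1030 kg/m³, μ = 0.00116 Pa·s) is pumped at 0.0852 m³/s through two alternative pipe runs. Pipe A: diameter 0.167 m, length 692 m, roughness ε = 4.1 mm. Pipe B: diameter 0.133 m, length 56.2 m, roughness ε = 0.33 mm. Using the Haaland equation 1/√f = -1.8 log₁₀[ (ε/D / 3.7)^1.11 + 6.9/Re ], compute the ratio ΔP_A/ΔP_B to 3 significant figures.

ΔP_A/ΔP_B ≈ 8.32

Pipe A: V = Q/A = 0.0852/0.0219 = 3.89 m/s; Re = 5.768e+05; ε/D = 0.0246; Haaland → f = 0.05286; ΔP_A = f(L/D)(ρV²/2) = 1.707e+06 Pa.
Pipe B: V = Q/A = 0.0852/0.01389 = 6.133 m/s; Re = 7.242e+05; ε/D = 0.00248; Haaland → f = 0.02507; ΔP_B = f(L/D)(ρV²/2) = 2.051e+05 Pa.
ΔP_A/ΔP_B = 1.707e+06/2.051e+05 = 8.32.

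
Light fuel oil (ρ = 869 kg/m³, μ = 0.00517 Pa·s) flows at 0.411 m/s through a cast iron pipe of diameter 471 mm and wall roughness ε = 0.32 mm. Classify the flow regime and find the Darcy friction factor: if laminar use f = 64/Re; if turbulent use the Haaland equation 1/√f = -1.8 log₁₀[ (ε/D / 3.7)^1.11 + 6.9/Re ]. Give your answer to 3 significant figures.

f ≈ 0.0245

Re = ρVD/μ = 869·0.411·0.471/0.00517 = 3.254e+04.
Re > 4000 → turbulent. ε/D = 0.00032/0.471 = 0.000679; Haaland: 1/√f = -1.8 log₁₀[7.13e-05 + 0.000212] = 6.386, so f = 0.02452.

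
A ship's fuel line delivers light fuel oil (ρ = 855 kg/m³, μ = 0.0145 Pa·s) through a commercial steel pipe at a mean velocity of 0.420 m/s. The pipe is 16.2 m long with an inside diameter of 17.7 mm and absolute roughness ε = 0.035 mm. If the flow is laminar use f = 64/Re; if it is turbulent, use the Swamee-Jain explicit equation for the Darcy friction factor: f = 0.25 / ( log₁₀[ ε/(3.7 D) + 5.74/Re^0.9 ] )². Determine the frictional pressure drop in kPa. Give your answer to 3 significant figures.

ΔP ≈ 10.1 kPa

Reynolds number Re = ρVD/μ = 855 · 0.42 · 0.0177 / 0.0145 = 438.3.
Re < 2300 → laminar flow, so f = 64/Re = 64/438.3 = 0.146 (the turbulent correlation is not needed).
Darcy-Weisbach: ΔP = f(L/D)(ρV²/2) = 0.146·(16.2/0.0177)·(855·0.42²/2) = 0.146·915.3·75.41 = 1.008e+04 Pa.
ΔP = 1.008e+04 Pa = 10.1 kPa.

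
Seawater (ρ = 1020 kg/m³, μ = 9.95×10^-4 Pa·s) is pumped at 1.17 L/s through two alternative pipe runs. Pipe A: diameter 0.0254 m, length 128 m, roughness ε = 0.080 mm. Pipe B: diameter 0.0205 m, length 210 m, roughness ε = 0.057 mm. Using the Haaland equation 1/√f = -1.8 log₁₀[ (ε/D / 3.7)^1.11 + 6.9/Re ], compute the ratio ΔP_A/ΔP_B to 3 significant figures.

ΔP_A/ΔP_B ≈ 0.217

Pipe A: V = Q/A = 0.00117/0.0005067 = 2.309 m/s; Re = 6.012e+04; ε/D = 0.00315; Haaland → f = 0.02841; ΔP_A = f(L/D)(ρV²/2) = 3.893e+05 Pa.
Pipe B: V = Q/A = 0.00117/0.0003301 = 3.545 m/s; Re = 7.449e+04; ε/D = 0.00278; Haaland → f = 0.02729; ΔP_B = f(L/D)(ρV²/2) = 1.791e+06 Pa.
ΔP_A/ΔP_B = 3.893e+05/1.791e+06 = 0.217.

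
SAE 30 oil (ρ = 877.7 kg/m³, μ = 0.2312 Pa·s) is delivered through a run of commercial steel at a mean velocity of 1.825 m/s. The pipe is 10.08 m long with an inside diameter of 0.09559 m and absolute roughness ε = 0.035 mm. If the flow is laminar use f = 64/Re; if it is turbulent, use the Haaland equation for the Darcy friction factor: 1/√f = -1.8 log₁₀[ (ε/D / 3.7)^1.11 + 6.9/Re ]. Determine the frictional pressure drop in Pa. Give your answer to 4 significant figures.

ΔP ≈ 14890 Pa

Reynolds number Re = ρVD/μ = 877.7 · 1.825 · 0.09559 / 0.231 = 662.3.
Re < 2300 → laminar flow, so f = 64/Re = 64/662.3 = 0.09664 (the turbulent correlation is not needed).
Darcy-Weisbach: ΔP = f(L/D)(ρV²/2) = 0.09664·(10.08/0.09559)·(877.7·1.825²/2) = 0.09664·105.5·1462 = 1.489e+04 Pa.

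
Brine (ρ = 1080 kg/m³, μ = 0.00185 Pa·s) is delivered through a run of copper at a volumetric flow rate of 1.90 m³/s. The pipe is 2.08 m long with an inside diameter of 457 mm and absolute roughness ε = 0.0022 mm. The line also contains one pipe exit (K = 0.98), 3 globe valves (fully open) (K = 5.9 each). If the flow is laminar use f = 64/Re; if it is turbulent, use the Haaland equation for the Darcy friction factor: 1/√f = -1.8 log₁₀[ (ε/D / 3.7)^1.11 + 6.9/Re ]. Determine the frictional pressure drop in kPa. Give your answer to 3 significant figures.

Cross-sectional area A = πD²/4 = π(0.457)²/4 = 0.164 m²; mean velocity V = Q/A = 1.9/0.164 = 11.58 m/s.
Reynolds number Re = ρVD/μ = 1080 · 11.58 · 0.457 / 0.00185 = 3.09e+06.
Re > 4000 → turbulent. Relative roughness ε/D = 2.2e-06/0.457 = 4.81e-06. Haaland: 1/√f = -1.8 log₁₀[(4.81e-06/3.7)^1.11 + 6.9/3.09e+06] = -1.8 log₁₀[2.93e-07 + 2.23e-06] = 10.08, so f = 0.00985.
Total minor-loss coefficient ΣK = 1·0.98 + 3·5.9 = 18.7.
ΔP = [f·L/D + ΣK]·(ρV²/2) = [0.00985·2.08/0.457 + 18.7]·(1080·11.58²/2) = [0.04483 + 18.7]·7.245e+04 = 1.357e+06 Pa.
ΔP = 1.357e+06 Pa = 1360 kPa.

ΔP ≈ 1360 kPa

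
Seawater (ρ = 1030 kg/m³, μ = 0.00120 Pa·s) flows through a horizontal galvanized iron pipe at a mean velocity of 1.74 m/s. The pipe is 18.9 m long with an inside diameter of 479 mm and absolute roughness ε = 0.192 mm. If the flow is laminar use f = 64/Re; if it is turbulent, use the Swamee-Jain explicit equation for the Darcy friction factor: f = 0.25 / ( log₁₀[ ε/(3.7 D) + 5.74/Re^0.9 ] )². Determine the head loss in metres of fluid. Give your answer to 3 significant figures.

Reynolds number Re = ρVD/μ = 1030 · 1.74 · 0.479 / 0.0012 = 7.154e+05.
Re > 4000 → turbulent. Relative roughness ε/D = 0.000192/0.479 = 0.000401. Swamee-Jain: f = 0.25/(log₁₀[0.000401/3.7 + 5.74/7.154e+05^0.9])² = 0.25/(log₁₀[0.000108 + 3.09e-05])² = 0.25/(-3.856)² = 0.01681.
Darcy-Weisbach: ΔP = f(L/D)(ρV²/2) = 0.01681·(18.9/0.479)·(1030·1.74²/2) = 0.01681·39.46·1559 = 1034 Pa.
Head loss h_f = ΔP/(ρg) = 1034/(1030·9.81) = 0.102 m.

h_f ≈ 0.102 m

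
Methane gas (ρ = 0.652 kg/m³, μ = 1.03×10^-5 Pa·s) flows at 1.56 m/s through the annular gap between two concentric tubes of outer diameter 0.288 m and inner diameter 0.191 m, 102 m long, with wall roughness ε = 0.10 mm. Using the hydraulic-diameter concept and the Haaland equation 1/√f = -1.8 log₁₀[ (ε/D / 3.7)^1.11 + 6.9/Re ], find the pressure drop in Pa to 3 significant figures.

Hydraulic diameter D_h = 4A/P = D_o - D_i = 0.288 - 0.191 = 0.097 m.
Re = ρVD_h/μ = 0.652·1.56·0.097/1.03e-05 = 9579.
ε/D_h = 0.0001/0.097 = 0.00103; Haaland gives 1/√f = -1.8 log₁₀[0.000113+0.00072] = 5.542, so f = 0.03256.
ΔP = f(L/D_h)(ρV²/2) = 0.03256·102/0.097·0.7934 = 27.16 Pa.

ΔP ≈ 27.2 Pa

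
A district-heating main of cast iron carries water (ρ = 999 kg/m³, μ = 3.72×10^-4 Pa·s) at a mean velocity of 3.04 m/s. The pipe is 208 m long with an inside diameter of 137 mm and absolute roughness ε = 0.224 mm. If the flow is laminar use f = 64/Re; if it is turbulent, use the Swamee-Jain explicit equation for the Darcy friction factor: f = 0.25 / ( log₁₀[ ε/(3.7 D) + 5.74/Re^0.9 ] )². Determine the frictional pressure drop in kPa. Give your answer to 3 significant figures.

Reynolds number Re = ρVD/μ = 999 · 3.04 · 0.137 / 0.000372 = 1.118e+06.
Re > 4000 → turbulent. Relative roughness ε/D = 0.000224/0.137 = 0.00164. Swamee-Jain: f = 0.25/(log₁₀[0.00164/3.7 + 5.74/1.118e+06^0.9])² = 0.25/(log₁₀[0.000442 + 2.07e-05])² = 0.25/(-3.335)² = 0.02248.
Darcy-Weisbach: ΔP = f(L/D)(ρV²/2) = 0.02248·(208/0.137)·(999·3.04²/2) = 0.02248·1518·4616 = 1.575e+05 Pa.
ΔP = 1.575e+05 Pa = 158 kPa.

ΔP ≈ 158 kPa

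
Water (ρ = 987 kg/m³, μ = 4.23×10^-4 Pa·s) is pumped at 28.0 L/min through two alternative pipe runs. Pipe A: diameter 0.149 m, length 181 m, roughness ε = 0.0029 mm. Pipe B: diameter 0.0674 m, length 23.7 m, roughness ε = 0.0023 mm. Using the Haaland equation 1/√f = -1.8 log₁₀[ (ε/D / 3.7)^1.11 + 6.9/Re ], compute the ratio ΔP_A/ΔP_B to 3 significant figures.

Pipe A: V = Q/A = 0.0004667/0.01744 = 0.02676 m/s; Re = 9305; ε/D = 1.95e-05; Haaland → f = 0.03152; ΔP_A = f(L/D)(ρV²/2) = 13.54 Pa.
Pipe B: V = Q/A = 0.0004667/0.003568 = 0.1308 m/s; Re = 2.057e+04; ε/D = 3.41e-05; Haaland → f = 0.02562; ΔP_B = f(L/D)(ρV²/2) = 76.05 Pa.
ΔP_A/ΔP_B = 13.54/76.05 = 0.178.

ΔP_A/ΔP_B ≈ 0.178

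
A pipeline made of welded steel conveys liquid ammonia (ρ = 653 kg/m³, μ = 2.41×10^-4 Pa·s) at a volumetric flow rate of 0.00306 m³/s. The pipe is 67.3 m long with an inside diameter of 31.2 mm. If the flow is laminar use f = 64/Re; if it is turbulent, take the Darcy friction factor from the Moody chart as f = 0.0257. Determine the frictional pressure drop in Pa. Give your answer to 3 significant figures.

ΔP ≈ 290000 Pa

Cross-sectional area A = πD²/4 = π(0.0312)²/4 = 0.0007645 m²; mean velocity V = Q/A = 0.00306/0.0007645 = 4.002 m/s.
Reynolds number Re = ρVD/μ = 653 · 4.002 · 0.0312 / 0.000241 = 3.384e+05.
Re > 4000 → turbulent; use the Moody-chart value f = 0.0257.
Darcy-Weisbach: ΔP = f(L/D)(ρV²/2) = 0.0257·(67.3/0.0312)·(653·4.002²/2) = 0.0257·2157·5230 = 2.899e+05 Pa.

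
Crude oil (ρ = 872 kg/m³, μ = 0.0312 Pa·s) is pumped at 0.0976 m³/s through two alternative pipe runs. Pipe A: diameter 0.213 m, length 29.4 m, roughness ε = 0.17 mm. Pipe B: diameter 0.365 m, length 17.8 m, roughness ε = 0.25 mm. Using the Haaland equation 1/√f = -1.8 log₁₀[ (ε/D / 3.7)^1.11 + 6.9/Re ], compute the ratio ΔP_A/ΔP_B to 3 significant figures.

Pipe A: V = Q/A = 0.0976/0.03563 = 2.739 m/s; Re = 1.631e+04; ε/D = 0.000798; Haaland → f = 0.02845; ΔP_A = f(L/D)(ρV²/2) = 1.284e+04 Pa.
Pipe B: V = Q/A = 0.0976/0.1046 = 0.9328 m/s; Re = 9515; ε/D = 0.000685; Haaland → f = 0.03215; ΔP_B = f(L/D)(ρV²/2) = 594.7 Pa.
ΔP_A/ΔP_B = 1.284e+04/594.7 = 21.6.

ΔP_A/ΔP_B ≈ 21.6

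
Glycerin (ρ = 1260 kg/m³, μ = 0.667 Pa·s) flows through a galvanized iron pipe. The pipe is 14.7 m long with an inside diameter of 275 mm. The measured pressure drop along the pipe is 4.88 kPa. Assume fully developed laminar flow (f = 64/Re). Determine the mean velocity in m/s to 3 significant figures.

V ≈ 1.18 m/s

For laminar flow, f = 64/Re with Re = ρVD/μ, so Darcy-Weisbach reduces to ΔP = 32μLV/D². Solving for V: V = ΔP·D²/(32μL) = 4880·(0.275)²/(32·0.667·14.7) = 1.176 m/s.
Check: Re = ρVD/μ = 1260·1.176·0.275/0.667 = 611 < 2300, so the laminar assumption holds.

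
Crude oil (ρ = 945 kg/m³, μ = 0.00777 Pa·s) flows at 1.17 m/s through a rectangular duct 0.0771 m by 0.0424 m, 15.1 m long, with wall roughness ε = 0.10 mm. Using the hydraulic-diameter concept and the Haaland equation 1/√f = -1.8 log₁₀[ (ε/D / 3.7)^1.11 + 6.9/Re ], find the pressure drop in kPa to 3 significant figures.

ΔP ≈ 6.29 kPa

Hydraulic diameter D_h = 4A/P = 4·(0.0771·0.0424)/(2·(0.0771+0.0424)) = 0.01308/0.239 = 0.05471 m.
Re = ρVD_h/μ = 945·1.17·0.05471/0.00777 = 7785.
ε/D_h = 0.0001/0.05471 = 0.00183; Haaland gives 1/√f = -1.8 log₁₀[0.000214+0.000886] = 5.325, so f = 0.03526.
ΔP = f(L/D_h)(ρV²/2) = 0.03526·15.1/0.05471·646.8 = 6294 Pa.
ΔP = 6.29 kPa.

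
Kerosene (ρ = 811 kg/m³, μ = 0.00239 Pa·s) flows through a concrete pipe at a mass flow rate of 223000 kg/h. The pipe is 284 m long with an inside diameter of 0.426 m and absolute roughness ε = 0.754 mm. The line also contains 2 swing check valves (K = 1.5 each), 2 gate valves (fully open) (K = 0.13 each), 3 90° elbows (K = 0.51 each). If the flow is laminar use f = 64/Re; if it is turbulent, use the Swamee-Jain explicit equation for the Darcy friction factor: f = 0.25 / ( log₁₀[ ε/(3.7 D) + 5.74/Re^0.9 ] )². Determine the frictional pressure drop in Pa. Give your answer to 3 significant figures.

ΔP ≈ 2510 Pa

ṁ = 223000 kg/h = 223000/3600 = 61.94 kg/s.
A = πD²/4 = π(0.426)²/4 = 0.1425 m²; mean velocity V = ṁ/(ρA) = 61.94/(811 · 0.1425) = 0.5359 m/s.
Reynolds number Re = ρVD/μ = 811 · 0.5359 · 0.426 / 0.00239 = 7.746e+04.
Re > 4000 → turbulent. Relative roughness ε/D = 0.000754/0.426 = 0.00177. Swamee-Jain: f = 0.25/(log₁₀[0.00177/3.7 + 5.74/7.746e+04^0.9])² = 0.25/(log₁₀[0.000478 + 0.000228])² = 0.25/(-3.151)² = 0.02518.
Total minor-loss coefficient ΣK = 2·1.5 + 2·0.13 + 3·0.51 = 4.79.
ΔP = [f·L/D + ΣK]·(ρV²/2) = [0.02518·284/0.426 + 4.79]·(811·0.5359²/2) = [16.79 + 4.79]·116.4 = 2513 Pa.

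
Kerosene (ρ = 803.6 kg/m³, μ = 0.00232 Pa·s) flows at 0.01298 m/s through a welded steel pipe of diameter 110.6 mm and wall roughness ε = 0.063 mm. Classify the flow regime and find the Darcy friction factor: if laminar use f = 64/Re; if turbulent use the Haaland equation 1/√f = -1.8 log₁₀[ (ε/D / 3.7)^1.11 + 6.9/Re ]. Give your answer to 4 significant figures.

f ≈ 0.1287

Re = ρVD/μ = 803.6·0.01298·0.1106/0.00232 = 497.3.
Re < 2300 → laminar, so f = 64/Re = 0.1287 (roughness is irrelevant in laminar flow).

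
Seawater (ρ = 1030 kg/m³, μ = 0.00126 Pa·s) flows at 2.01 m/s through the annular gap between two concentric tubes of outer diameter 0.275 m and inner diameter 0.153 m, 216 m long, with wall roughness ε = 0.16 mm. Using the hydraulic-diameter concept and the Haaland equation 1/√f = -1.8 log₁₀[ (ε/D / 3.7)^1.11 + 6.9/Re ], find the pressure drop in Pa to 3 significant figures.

ΔP ≈ 81300 Pa

Hydraulic diameter D_h = 4A/P = D_o - D_i = 0.275 - 0.153 = 0.122 m.
Re = ρVD_h/μ = 1030·2.01·0.122/0.00126 = 2.005e+05.
ε/D_h = 0.00016/0.122 = 0.00131; Haaland gives 1/√f = -1.8 log₁₀[0.000148+3.44e-05] = 6.73, so f = 0.02208.
ΔP = f(L/D_h)(ρV²/2) = 0.02208·216/0.122·2081 = 8.132e+04 Pa.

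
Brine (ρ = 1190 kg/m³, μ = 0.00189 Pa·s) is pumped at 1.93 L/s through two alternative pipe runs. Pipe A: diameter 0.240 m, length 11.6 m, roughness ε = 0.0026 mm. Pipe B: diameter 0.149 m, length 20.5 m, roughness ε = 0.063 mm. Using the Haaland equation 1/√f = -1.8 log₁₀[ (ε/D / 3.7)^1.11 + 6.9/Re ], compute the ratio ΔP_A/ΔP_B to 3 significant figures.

ΔP_A/ΔP_B ≈ 0.0587

Pipe A: V = Q/A = 0.00193/0.04524 = 0.04266 m/s; Re = 6447; ε/D = 1.08e-05; Haaland → f = 0.03499; ΔP_A = f(L/D)(ρV²/2) = 1.831 Pa.
Pipe B: V = Q/A = 0.00193/0.01744 = 0.1107 m/s; Re = 1.038e+04; ε/D = 0.000423; Haaland → f = 0.03109; ΔP_B = f(L/D)(ρV²/2) = 31.18 Pa.
ΔP_A/ΔP_B = 1.831/31.18 = 0.0587.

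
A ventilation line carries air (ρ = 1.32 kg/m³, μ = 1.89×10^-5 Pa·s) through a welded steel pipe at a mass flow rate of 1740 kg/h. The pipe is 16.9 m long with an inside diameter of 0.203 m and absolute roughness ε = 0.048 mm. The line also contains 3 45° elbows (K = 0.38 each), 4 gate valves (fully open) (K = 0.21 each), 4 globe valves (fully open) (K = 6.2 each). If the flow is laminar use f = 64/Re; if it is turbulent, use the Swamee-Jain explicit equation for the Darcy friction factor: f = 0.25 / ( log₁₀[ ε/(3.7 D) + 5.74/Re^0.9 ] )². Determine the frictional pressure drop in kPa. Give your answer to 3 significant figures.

ṁ = 1740 kg/h = 1740/3600 = 0.4833 kg/s.
A = πD²/4 = π(0.203)²/4 = 0.03237 m²; mean velocity V = ṁ/(ρA) = 0.4833/(1.32 · 0.03237) = 11.31 m/s.
Reynolds number Re = ρVD/μ = 1.32 · 11.31 · 0.203 / 1.89e-05 = 1.604e+05.
Re > 4000 → turbulent. Relative roughness ε/D = 4.8e-05/0.203 = 0.000236. Swamee-Jain: f = 0.25/(log₁₀[0.000236/3.7 + 5.74/1.604e+05^0.9])² = 0.25/(log₁₀[6.39e-05 + 0.000119])² = 0.25/(-3.739)² = 0.01789.
Total minor-loss coefficient ΣK = 3·0.38 + 4·0.21 + 4·6.2 = 26.8.
ΔP = [f·L/D + ΣK]·(ρV²/2) = [0.01789·16.9/0.203 + 26.8]·(1.32·11.31²/2) = [1.489 + 26.8]·84.47 = 2388 Pa.
ΔP = 2388 Pa = 2.39 kPa.

ΔP ≈ 2.39 kPa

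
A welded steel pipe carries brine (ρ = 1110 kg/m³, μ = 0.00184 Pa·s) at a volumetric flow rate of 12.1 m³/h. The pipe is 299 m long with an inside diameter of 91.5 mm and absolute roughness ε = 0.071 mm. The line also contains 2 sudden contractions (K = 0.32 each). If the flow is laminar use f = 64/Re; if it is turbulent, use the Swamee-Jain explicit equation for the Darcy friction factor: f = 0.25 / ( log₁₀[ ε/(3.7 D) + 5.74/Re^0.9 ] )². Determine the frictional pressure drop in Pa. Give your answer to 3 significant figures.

Q = 12.1 m³/h = 12.1/3600 = 0.003361 m³/s.
Cross-sectional area A = πD²/4 = π(0.0915)²/4 = 0.006576 m²; mean velocity V = Q/A = 0.003361/0.006576 = 0.5112 m/s.
Reynolds number Re = ρVD/μ = 1110 · 0.5112 · 0.0915 / 0.00184 = 2.821e+04.
Re > 4000 → turbulent. Relative roughness ε/D = 7.1e-05/0.0915 = 0.000776. Swamee-Jain: f = 0.25/(log₁₀[0.000776/3.7 + 5.74/2.821e+04^0.9])² = 0.25/(log₁₀[0.00021 + 0.000567])² = 0.25/(-3.11)² = 0.02585.
Total minor-loss coefficient ΣK = 2·0.32 = 0.64.
ΔP = [f·L/D + ΣK]·(ρV²/2) = [0.02585·299/0.0915 + 0.64]·(1110·0.5112²/2) = [84.47 + 0.64]·145 = 1.234e+04 Pa.

ΔP ≈ 12300 Pa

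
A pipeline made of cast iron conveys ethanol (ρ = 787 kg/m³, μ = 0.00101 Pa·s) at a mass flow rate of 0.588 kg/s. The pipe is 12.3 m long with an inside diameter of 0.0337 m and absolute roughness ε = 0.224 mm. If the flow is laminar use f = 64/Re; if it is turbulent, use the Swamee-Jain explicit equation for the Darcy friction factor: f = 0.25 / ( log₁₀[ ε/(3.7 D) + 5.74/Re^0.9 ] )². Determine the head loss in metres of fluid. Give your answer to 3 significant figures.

h_f ≈ 0.482 m

A = πD²/4 = π(0.0337)²/4 = 0.000892 m²; mean velocity V = ṁ/(ρA) = 0.588/(787 · 0.000892) = 0.8376 m/s.
Reynolds number Re = ρVD/μ = 787 · 0.8376 · 0.0337 / 0.00101 = 2.2e+04.
Re > 4000 → turbulent. Relative roughness ε/D = 0.000224/0.0337 = 0.00665. Swamee-Jain: f = 0.25/(log₁₀[0.00665/3.7 + 5.74/2.2e+04^0.9])² = 0.25/(log₁₀[0.0018 + 0.000709])² = 0.25/(-2.601)² = 0.03695.
Darcy-Weisbach: ΔP = f(L/D)(ρV²/2) = 0.03695·(12.3/0.0337)·(787·0.8376²/2) = 0.03695·365·276.1 = 3724 Pa.
Head loss h_f = ΔP/(ρg) = 3724/(787·9.81) = 0.482 m.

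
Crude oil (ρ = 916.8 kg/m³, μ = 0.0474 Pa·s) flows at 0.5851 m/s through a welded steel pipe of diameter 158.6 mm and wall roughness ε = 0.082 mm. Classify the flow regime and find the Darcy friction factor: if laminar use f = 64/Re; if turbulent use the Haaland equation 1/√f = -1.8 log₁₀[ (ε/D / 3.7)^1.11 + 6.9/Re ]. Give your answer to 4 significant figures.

Re = ρVD/μ = 916.8·0.5851·0.1586/0.0474 = 1795.
Re < 2300 → laminar, so f = 64/Re = 0.03566 (roughness is irrelevant in laminar flow).

f ≈ 0.03566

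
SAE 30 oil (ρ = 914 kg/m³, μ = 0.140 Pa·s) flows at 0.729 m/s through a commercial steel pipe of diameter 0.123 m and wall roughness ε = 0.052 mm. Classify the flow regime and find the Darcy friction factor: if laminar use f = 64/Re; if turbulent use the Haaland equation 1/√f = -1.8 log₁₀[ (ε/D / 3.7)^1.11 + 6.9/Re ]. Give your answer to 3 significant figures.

f ≈ 0.109

Re = ρVD/μ = 914·0.729·0.123/0.14 = 585.4.
Re < 2300 → laminar, so f = 64/Re = 0.1093 (roughness is irrelevant in laminar flow).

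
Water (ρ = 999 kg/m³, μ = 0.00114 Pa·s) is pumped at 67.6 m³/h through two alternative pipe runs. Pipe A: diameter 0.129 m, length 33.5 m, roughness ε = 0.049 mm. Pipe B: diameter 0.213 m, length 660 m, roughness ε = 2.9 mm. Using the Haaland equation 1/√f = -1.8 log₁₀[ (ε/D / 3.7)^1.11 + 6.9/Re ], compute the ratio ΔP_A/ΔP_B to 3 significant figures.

Pipe A: V = Q/A = 0.01878/0.01307 = 1.437 m/s; Re = 1.624e+05; ε/D = 0.00038; Haaland → f = 0.01838; ΔP_A = f(L/D)(ρV²/2) = 4922 Pa.
Pipe B: V = Q/A = 0.01878/0.03563 = 0.527 m/s; Re = 9.836e+04; ε/D = 0.0136; Haaland → f = 0.04275; ΔP_B = f(L/D)(ρV²/2) = 1.838e+04 Pa.
ΔP_A/ΔP_B = 4922/1.838e+04 = 0.268.

ΔP_A/ΔP_B ≈ 0.268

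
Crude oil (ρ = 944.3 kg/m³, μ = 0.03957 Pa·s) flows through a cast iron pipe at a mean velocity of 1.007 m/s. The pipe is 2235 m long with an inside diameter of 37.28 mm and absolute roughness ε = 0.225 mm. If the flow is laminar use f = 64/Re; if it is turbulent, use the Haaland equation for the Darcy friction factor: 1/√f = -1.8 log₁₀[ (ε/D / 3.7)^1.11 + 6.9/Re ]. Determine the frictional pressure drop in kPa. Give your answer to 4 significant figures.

ΔP ≈ 2051 kPa

Reynolds number Re = ρVD/μ = 944.3 · 1.007 · 0.03728 / 0.0396 = 895.9.
Re < 2300 → laminar flow, so f = 64/Re = 64/895.9 = 0.07144 (the turbulent correlation is not needed).
Darcy-Weisbach: ΔP = f(L/D)(ρV²/2) = 0.07144·(2235/0.03728)·(944.3·1.007²/2) = 0.07144·5.995e+04·478.8 = 2.051e+06 Pa.
ΔP = 2.051e+06 Pa = 2051 kPa.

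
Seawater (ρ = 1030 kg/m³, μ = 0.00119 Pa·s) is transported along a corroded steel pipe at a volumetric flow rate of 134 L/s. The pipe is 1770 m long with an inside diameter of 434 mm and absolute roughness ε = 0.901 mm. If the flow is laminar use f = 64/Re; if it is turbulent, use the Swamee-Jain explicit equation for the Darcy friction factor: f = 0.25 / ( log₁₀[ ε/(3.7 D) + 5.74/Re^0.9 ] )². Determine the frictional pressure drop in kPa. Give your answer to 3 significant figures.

Q = 134 L/s = 134/1000 = 0.134 m³/s.
Cross-sectional area A = πD²/4 = π(0.434)²/4 = 0.1479 m²; mean velocity V = Q/A = 0.134/0.1479 = 0.9058 m/s.
Reynolds number Re = ρVD/μ = 1030 · 0.9058 · 0.434 / 0.00119 = 3.403e+05.
Re > 4000 → turbulent. Relative roughness ε/D = 0.000901/0.434 = 0.00208. Swamee-Jain: f = 0.25/(log₁₀[0.00208/3.7 + 5.74/3.403e+05^0.9])² = 0.25/(log₁₀[0.000561 + 6.03e-05])² = 0.25/(-3.207)² = 0.02431.
Darcy-Weisbach: ΔP = f(L/D)(ρV²/2) = 0.02431·(1770/0.434)·(1030·0.9058²/2) = 0.02431·4078·422.6 = 4.19e+04 Pa.
ΔP = 4.19e+04 Pa = 41.9 kPa.

ΔP ≈ 41.9 kPa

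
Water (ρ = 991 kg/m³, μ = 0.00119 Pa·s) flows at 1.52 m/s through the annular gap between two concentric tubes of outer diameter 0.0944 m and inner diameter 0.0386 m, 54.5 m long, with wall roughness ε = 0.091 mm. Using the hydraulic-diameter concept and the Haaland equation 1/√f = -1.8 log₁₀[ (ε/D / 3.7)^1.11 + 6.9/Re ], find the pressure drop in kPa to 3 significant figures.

Hydraulic diameter D_h = 4A/P = D_o - D_i = 0.0944 - 0.0386 = 0.0558 m.
Re = ρVD_h/μ = 991·1.52·0.0558/0.00119 = 7.063e+04.
ε/D_h = 9.1e-05/0.0558 = 0.00163; Haaland gives 1/√f = -1.8 log₁₀[0.000188+9.77e-05] = 6.378, so f = 0.02458.
ΔP = f(L/D_h)(ρV²/2) = 0.02458·54.5/0.0558·1145 = 2.748e+04 Pa.
ΔP = 27.5 kPa.

ΔP ≈ 27.5 kPa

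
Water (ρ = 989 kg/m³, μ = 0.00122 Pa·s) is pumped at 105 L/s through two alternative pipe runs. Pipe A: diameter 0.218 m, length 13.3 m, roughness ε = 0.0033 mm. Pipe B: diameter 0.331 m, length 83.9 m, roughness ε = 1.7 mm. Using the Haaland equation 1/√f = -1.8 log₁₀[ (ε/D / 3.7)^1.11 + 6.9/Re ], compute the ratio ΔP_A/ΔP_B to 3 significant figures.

ΔP_A/ΔP_B ≈ 0.548

Pipe A: V = Q/A = 0.105/0.03733 = 2.813 m/s; Re = 4.971e+05; ε/D = 1.51e-05; Haaland → f = 0.01325; ΔP_A = f(L/D)(ρV²/2) = 3164 Pa.
Pipe B: V = Q/A = 0.105/0.08605 = 1.22 m/s; Re = 3.274e+05; ε/D = 0.00514; Haaland → f = 0.03094; ΔP_B = f(L/D)(ρV²/2) = 5774 Pa.
ΔP_A/ΔP_B = 3164/5774 = 0.548.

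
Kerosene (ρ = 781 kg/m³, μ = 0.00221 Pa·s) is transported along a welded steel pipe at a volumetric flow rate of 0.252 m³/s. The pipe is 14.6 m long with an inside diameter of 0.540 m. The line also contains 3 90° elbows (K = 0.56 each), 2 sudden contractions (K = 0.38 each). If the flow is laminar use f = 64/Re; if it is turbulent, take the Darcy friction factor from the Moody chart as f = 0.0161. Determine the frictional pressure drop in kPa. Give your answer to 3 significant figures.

Cross-sectional area A = πD²/4 = π(0.54)²/4 = 0.229 m²; mean velocity V = Q/A = 0.252/0.229 = 1.1 m/s.
Reynolds number Re = ρVD/μ = 781 · 1.1 · 0.54 / 0.00221 = 2.1e+05.
Re > 4000 → turbulent; use the Moody-chart value f = 0.0161.
Total minor-loss coefficient ΣK = 3·0.56 + 2·0.38 = 2.44.
ΔP = [f·L/D + ΣK]·(ρV²/2) = [0.0161·14.6/0.54 + 2.44]·(781·1.1²/2) = [0.4353 + 2.44]·472.8 = 1359 Pa.
ΔP = 1359 Pa = 1.36 kPa.

ΔP ≈ 1.36 kPa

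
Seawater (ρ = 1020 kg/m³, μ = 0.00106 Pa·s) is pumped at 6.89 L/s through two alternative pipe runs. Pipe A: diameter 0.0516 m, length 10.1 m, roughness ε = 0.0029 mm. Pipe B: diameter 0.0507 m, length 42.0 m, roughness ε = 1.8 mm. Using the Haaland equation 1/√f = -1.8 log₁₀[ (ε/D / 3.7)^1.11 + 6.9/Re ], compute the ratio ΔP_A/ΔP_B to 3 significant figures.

ΔP_A/ΔP_B ≈ 0.0587

Pipe A: V = Q/A = 0.00689/0.002091 = 3.295 m/s; Re = 1.636e+05; ε/D = 5.62e-05; Haaland → f = 0.01645; ΔP_A = f(L/D)(ρV²/2) = 1.783e+04 Pa.
Pipe B: V = Q/A = 0.00689/0.002019 = 3.413 m/s; Re = 1.665e+05; ε/D = 0.0355; Haaland → f = 0.06169; ΔP_B = f(L/D)(ρV²/2) = 3.036e+05 Pa.
ΔP_A/ΔP_B = 1.783e+04/3.036e+05 = 0.0587.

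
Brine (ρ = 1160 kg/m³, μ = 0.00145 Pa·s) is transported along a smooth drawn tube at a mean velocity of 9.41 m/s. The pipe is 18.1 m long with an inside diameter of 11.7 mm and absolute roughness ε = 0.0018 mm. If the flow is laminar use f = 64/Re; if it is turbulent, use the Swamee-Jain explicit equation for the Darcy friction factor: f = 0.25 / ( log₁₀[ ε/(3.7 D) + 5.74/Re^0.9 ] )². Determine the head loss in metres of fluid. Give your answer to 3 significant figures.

h_f ≈ 134 m

Reynolds number Re = ρVD/μ = 1160 · 9.41 · 0.0117 / 0.00145 = 8.808e+04.
Re > 4000 → turbulent. Relative roughness ε/D = 1.8e-06/0.0117 = 0.000154. Swamee-Jain: f = 0.25/(log₁₀[0.000154/3.7 + 5.74/8.808e+04^0.9])² = 0.25/(log₁₀[4.16e-05 + 0.000203])² = 0.25/(-3.611)² = 0.01918.
Darcy-Weisbach: ΔP = f(L/D)(ρV²/2) = 0.01918·(18.1/0.0117)·(1160·9.41²/2) = 0.01918·1547·5.136e+04 = 1.524e+06 Pa.
Head loss h_f = ΔP/(ρg) = 1.524e+06/(1160·9.81) = 134 m.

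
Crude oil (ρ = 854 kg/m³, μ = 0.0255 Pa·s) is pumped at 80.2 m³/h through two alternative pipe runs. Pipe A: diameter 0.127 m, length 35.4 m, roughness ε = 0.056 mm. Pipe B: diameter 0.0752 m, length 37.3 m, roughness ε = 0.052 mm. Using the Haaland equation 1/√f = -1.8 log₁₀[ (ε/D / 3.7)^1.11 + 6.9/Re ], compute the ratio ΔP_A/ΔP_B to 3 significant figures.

Pipe A: V = Q/A = 0.02228/0.01267 = 1.759 m/s; Re = 7480; ε/D = 0.000441; Haaland → f = 0.03396; ΔP_A = f(L/D)(ρV²/2) = 1.25e+04 Pa.
Pipe B: V = Q/A = 0.02228/0.004441 = 5.016 m/s; Re = 1.263e+04; ε/D = 0.000691; Haaland → f = 0.02998; ΔP_B = f(L/D)(ρV²/2) = 1.598e+05 Pa.
ΔP_A/ΔP_B = 1.25e+04/1.598e+05 = 0.0782.

ΔP_A/ΔP_B ≈ 0.0782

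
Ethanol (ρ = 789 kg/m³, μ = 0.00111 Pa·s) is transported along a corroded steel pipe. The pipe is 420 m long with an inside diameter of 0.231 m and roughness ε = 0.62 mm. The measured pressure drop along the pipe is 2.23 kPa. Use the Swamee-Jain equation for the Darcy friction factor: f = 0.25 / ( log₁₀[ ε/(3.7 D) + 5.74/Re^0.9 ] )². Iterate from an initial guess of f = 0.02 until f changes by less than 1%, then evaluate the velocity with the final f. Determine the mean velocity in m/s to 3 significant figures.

Rearranging Darcy-Weisbach: V = √(2·ΔP·D/(f·L·ρ)). With ε/D = 0.00062/0.231 = 0.00268, iterate starting from f = 0.02:
  f = 0.02 → V = √(2·2230·0.231/(0.02·420·789)) = 0.3943 m/s; Re = ρVD/μ = 6.474e+04; f → 0.02773
  f = 0.02773 → V = 0.3348 m/s; Re = 5.498e+04; f → 0.02807
  f = 0.02807 → V = 0.3328 m/s; Re = 5.465e+04; f → 0.02808
Converged (Δf/f < 1%). With the final f = 0.02808: V = √(2·2230·0.231/(0.02808·420·789)) = 0.3327 m/s.

V ≈ 0.333 m/s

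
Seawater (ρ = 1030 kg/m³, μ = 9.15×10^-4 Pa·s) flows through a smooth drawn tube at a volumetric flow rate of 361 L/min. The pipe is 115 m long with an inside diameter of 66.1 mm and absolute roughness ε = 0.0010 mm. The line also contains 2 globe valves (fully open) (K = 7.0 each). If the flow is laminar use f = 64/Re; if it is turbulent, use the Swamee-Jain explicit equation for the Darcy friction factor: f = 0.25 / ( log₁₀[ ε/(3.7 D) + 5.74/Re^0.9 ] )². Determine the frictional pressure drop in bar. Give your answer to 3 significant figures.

ΔP ≈ 0.690 bar

Q = 361 L/min = 361/60000 = 0.006017 m³/s.
Cross-sectional area A = πD²/4 = π(0.0661)²/4 = 0.003432 m²; mean velocity V = Q/A = 0.006017/0.003432 = 1.753 m/s.
Reynolds number Re = ρVD/μ = 1030 · 1.753 · 0.0661 / 0.000915 = 1.305e+05.
Re > 4000 → turbulent. Relative roughness ε/D = 1e-06/0.0661 = 1.51e-05. Swamee-Jain: f = 0.25/(log₁₀[1.51e-05/3.7 + 5.74/1.305e+05^0.9])² = 0.25/(log₁₀[4.09e-06 + 0.000143])² = 0.25/(-3.833)² = 0.01702.
Total minor-loss coefficient ΣK = 2·7 = 14.
ΔP = [f·L/D + ΣK]·(ρV²/2) = [0.01702·115/0.0661 + 14]·(1030·1.753²/2) = [29.61 + 14]·1583 = 6.904e+04 Pa.
ΔP = 6.904e+04 Pa = 0.690 bar.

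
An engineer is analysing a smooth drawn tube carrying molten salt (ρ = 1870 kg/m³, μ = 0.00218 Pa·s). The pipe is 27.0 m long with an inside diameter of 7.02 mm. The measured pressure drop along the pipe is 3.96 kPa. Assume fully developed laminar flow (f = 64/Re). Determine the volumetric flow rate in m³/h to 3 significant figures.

For laminar flow, f = 64/Re with Re = ρVD/μ, so Darcy-Weisbach reduces to ΔP = 32μLV/D². Solving for V: V = ΔP·D²/(32μL) = 3960·(0.00702)²/(32·0.00218·27) = 0.1036 m/s.
Check: Re = ρVD/μ = 1870·0.1036·0.00702/0.00218 = 623.9 < 2300, so the laminar assumption holds.
Q = V·A = 0.1036·(π/4·0.00702²) = 4.01e-06 m³/s = 0.0144 m³/h.

Q ≈ 0.0144 m³/h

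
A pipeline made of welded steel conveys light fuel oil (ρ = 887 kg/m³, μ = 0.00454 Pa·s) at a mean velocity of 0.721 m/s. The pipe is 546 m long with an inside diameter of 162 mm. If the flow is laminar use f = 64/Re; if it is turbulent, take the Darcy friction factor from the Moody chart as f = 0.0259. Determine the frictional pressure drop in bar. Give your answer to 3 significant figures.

Reynolds number Re = ρVD/μ = 887 · 0.721 · 0.162 / 0.00454 = 2.282e+04.
Re > 4000 → turbulent; use the Moody-chart value f = 0.0259.
Darcy-Weisbach: ΔP = f(L/D)(ρV²/2) = 0.0259·(546/0.162)·(887·0.721²/2) = 0.0259·3370·230.5 = 2.013e+04 Pa.
ΔP = 2.013e+04 Pa = 0.201 bar.

ΔP ≈ 0.201 bar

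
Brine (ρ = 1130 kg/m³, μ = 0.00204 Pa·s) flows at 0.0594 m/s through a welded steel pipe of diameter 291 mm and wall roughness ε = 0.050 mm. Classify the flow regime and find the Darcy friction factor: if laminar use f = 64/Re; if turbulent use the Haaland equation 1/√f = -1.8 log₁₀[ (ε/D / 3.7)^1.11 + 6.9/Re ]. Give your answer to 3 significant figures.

f ≈ 0.0314

Re = ρVD/μ = 1130·0.0594·0.291/0.00204 = 9575.
Re > 4000 → turbulent. ε/D = 5e-05/0.291 = 0.000172; Haaland: 1/√f = -1.8 log₁₀[1.55e-05 + 0.000721] = 5.639, so f = 0.03144.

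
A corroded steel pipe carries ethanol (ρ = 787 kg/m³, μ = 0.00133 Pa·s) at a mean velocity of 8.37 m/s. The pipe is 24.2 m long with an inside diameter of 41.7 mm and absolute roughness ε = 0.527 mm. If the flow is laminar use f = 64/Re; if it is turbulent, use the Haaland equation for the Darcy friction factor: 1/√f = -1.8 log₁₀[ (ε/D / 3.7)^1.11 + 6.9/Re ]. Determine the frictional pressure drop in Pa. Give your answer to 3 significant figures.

Reynolds number Re = ρVD/μ = 787 · 8.37 · 0.0417 / 0.00133 = 2.065e+05.
Re > 4000 → turbulent. Relative roughness ε/D = 0.000527/0.0417 = 0.0126. Haaland: 1/√f = -1.8 log₁₀[(0.0126/3.7)^1.11 + 6.9/2.065e+05] = -1.8 log₁₀[0.00183 + 3.34e-05] = 4.914, so f = 0.04141.
Darcy-Weisbach: ΔP = f(L/D)(ρV²/2) = 0.04141·(24.2/0.0417)·(787·8.37²/2) = 0.04141·580.3·2.757e+04 = 6.625e+05 Pa.

ΔP ≈ 663000 Pa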